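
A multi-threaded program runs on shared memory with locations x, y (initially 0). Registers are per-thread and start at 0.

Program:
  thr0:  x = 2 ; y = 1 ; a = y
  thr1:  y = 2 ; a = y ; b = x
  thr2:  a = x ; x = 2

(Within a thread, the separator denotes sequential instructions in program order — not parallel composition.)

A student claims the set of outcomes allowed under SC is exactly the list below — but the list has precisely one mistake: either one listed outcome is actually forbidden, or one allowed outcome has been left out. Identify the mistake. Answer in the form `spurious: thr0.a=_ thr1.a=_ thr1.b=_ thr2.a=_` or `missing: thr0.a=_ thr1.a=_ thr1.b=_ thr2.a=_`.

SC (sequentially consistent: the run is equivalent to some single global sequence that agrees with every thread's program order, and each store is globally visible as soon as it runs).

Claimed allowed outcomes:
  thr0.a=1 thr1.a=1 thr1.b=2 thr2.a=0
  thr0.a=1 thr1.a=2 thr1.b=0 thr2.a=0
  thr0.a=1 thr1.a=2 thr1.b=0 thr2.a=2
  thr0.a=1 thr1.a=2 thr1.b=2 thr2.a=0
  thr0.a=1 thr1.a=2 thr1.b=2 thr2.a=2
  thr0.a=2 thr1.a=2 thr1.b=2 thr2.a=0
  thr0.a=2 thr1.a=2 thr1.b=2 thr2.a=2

outcome vector order: (thr0.a,thr1.a,thr1.b,thr2.a)
SC (8): <1 1 2 0> <1 1 2 2> <1 2 0 0> <1 2 0 2> <1 2 2 0> <1 2 2 2> <2 2 2 0> <2 2 2 2>
SC∖claimed = {<1 1 2 2>}

missing: thr0.a=1 thr1.a=1 thr1.b=2 thr2.a=2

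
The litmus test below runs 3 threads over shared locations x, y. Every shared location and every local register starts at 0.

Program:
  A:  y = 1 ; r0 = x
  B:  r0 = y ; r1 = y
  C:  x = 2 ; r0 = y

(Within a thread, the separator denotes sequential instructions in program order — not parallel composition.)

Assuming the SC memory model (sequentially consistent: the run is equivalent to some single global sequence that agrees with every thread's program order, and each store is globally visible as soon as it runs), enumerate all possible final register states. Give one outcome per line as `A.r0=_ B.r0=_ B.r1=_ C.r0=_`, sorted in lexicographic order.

A.r0=0 B.r0=0 B.r1=0 C.r0=1
A.r0=0 B.r0=0 B.r1=1 C.r0=1
A.r0=0 B.r0=1 B.r1=1 C.r0=1
A.r0=2 B.r0=0 B.r1=0 C.r0=0
A.r0=2 B.r0=0 B.r1=0 C.r0=1
A.r0=2 B.r0=0 B.r1=1 C.r0=0
A.r0=2 B.r0=0 B.r1=1 C.r0=1
A.r0=2 B.r0=1 B.r1=1 C.r0=0
A.r0=2 B.r0=1 B.r1=1 C.r0=1

outcome vector order: (A.r0,B.r0,B.r1,C.r0)
|SC outcomes| = 9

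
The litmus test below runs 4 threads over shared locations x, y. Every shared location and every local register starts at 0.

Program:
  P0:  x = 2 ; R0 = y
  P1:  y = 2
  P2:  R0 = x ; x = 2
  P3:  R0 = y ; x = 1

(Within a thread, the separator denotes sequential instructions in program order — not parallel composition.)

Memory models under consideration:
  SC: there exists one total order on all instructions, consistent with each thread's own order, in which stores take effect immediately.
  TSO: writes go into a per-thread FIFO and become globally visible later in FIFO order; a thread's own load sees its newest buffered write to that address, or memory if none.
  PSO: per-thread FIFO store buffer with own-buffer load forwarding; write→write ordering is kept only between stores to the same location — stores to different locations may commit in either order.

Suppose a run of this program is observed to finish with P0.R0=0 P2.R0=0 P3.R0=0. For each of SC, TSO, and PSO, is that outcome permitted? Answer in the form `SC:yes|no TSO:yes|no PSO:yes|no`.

SC:yes TSO:yes PSO:yes

outcome vector order: (P0.R0,P2.R0,P3.R0)
under SC → <0 0 0> <0 0 2> <0 1 0> <0 1 2> <0 2 0> <0 2 2> <2 0 0> <2 0 2> <2 1 0> <2 1 2> <2 2 0> <2 2 2>
under TSO → <0 0 0> <0 0 2> <0 1 0> <0 1 2> <0 2 0> <0 2 2> <2 0 0> <2 0 2> <2 1 0> <2 1 2> <2 2 0> <2 2 2>
under PSO → <0 0 0> <0 0 2> <0 1 0> <0 1 2> <0 2 0> <0 2 2> <2 0 0> <2 0 2> <2 1 0> <2 1 2> <2 2 0> <2 2 2>
target <0 0 0> ∈ {SC,TSO,PSO}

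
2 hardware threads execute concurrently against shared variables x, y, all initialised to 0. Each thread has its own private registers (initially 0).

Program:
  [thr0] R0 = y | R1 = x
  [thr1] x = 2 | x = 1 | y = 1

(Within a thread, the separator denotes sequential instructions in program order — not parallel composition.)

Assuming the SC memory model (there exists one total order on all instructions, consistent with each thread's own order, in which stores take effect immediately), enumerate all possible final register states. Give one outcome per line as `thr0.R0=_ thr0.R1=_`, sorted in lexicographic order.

outcome vector order: (thr0.R0,thr0.R1)
|SC outcomes| = 4

thr0.R0=0 thr0.R1=0
thr0.R0=0 thr0.R1=1
thr0.R0=0 thr0.R1=2
thr0.R0=1 thr0.R1=1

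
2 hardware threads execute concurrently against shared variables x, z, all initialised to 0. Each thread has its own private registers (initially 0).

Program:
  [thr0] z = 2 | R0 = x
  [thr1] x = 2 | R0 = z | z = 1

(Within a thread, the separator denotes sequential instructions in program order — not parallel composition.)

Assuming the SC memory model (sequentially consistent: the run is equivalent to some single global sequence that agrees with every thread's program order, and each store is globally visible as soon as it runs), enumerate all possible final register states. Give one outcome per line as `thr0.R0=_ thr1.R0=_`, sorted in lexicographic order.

thr0.R0=0 thr1.R0=2
thr0.R0=2 thr1.R0=0
thr0.R0=2 thr1.R0=2

outcome vector order: (thr0.R0,thr1.R0)
|SC outcomes| = 3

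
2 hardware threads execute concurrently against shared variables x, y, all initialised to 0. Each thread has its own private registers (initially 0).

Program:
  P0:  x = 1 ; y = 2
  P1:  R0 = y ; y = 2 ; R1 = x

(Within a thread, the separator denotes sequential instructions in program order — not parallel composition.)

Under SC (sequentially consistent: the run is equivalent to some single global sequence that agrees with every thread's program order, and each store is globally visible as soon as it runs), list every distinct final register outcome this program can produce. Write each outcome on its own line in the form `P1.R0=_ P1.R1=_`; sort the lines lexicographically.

outcome vector order: (P1.R0,P1.R1)
|SC outcomes| = 3

P1.R0=0 P1.R1=0
P1.R0=0 P1.R1=1
P1.R0=2 P1.R1=1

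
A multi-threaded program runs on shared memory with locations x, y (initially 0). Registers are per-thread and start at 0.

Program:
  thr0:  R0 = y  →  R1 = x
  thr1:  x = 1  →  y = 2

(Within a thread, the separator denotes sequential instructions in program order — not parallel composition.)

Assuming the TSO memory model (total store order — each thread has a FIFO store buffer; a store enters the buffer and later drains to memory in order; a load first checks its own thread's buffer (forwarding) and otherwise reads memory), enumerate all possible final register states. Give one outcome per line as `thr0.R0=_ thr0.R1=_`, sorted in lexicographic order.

outcome vector order: (thr0.R0,thr0.R1)
|TSO outcomes| = 3

thr0.R0=0 thr0.R1=0
thr0.R0=0 thr0.R1=1
thr0.R0=2 thr0.R1=1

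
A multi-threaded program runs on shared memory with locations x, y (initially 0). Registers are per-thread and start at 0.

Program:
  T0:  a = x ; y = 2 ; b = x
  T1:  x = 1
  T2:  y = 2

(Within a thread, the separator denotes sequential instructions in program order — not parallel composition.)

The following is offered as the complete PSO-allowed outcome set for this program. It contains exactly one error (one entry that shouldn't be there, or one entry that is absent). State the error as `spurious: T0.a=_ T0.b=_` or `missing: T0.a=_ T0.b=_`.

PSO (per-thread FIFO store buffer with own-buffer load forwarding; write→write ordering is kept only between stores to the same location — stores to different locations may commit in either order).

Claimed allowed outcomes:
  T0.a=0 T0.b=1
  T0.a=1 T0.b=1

outcome vector order: (T0.a,T0.b)
PSO: 3 outcomes — {(0,0); (0,1); (1,1)}
PSO∖claimed = {(0,0)}

missing: T0.a=0 T0.b=0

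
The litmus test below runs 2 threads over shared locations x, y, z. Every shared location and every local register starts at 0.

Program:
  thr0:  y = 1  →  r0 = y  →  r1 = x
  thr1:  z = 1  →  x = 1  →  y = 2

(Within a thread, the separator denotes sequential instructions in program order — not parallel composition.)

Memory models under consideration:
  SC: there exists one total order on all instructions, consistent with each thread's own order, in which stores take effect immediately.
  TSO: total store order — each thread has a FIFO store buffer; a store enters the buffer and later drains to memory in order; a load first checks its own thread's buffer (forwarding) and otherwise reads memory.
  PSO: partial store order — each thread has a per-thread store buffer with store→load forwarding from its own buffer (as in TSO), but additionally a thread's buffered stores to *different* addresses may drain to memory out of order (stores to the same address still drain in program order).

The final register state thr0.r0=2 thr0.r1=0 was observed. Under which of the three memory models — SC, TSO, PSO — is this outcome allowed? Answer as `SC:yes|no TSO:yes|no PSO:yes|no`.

outcome vector order: (thr0.r0,thr0.r1)
under SC → 10, 11, 21
under TSO → 10, 11, 21
under PSO → 10, 11, 20, 21
target 20 ∈ {PSO}

SC:no TSO:no PSO:yes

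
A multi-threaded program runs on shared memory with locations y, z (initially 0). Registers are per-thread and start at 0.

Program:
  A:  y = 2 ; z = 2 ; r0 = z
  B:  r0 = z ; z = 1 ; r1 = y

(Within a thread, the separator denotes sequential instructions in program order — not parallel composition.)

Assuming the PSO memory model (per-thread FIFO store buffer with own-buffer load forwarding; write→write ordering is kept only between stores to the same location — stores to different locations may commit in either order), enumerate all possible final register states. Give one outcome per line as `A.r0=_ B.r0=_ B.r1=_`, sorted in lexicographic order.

outcome vector order: (A.r0,B.r0,B.r1)
|PSO outcomes| = 8

A.r0=1 B.r0=0 B.r1=0
A.r0=1 B.r0=0 B.r1=2
A.r0=1 B.r0=2 B.r1=0
A.r0=1 B.r0=2 B.r1=2
A.r0=2 B.r0=0 B.r1=0
A.r0=2 B.r0=0 B.r1=2
A.r0=2 B.r0=2 B.r1=0
A.r0=2 B.r0=2 B.r1=2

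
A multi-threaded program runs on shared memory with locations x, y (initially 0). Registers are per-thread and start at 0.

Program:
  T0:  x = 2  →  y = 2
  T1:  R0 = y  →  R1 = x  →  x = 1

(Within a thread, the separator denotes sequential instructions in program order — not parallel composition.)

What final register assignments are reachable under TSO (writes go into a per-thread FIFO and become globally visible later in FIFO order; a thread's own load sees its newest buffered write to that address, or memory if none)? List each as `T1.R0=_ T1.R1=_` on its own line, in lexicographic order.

outcome vector order: (T1.R0,T1.R1)
|TSO outcomes| = 3

T1.R0=0 T1.R1=0
T1.R0=0 T1.R1=2
T1.R0=2 T1.R1=2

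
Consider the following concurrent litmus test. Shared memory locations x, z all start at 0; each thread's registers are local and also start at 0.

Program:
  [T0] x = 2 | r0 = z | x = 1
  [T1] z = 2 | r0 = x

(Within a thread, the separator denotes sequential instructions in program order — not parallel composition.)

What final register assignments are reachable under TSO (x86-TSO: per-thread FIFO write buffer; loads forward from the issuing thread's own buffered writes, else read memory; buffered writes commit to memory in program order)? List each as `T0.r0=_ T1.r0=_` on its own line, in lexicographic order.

outcome vector order: (T0.r0,T1.r0)
|TSO outcomes| = 6

T0.r0=0 T1.r0=0
T0.r0=0 T1.r0=1
T0.r0=0 T1.r0=2
T0.r0=2 T1.r0=0
T0.r0=2 T1.r0=1
T0.r0=2 T1.r0=2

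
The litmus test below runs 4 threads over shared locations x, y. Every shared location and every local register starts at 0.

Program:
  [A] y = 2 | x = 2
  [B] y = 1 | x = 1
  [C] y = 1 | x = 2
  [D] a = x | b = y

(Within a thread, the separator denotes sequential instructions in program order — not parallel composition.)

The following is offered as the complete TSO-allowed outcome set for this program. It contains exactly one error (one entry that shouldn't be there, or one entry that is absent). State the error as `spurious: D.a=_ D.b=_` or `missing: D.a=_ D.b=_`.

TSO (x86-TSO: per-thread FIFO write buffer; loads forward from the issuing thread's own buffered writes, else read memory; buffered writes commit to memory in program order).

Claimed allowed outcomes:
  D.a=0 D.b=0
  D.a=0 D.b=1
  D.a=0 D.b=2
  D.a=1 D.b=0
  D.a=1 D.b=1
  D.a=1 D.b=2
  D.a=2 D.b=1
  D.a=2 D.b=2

spurious: D.a=1 D.b=0

outcome vector order: (D.a,D.b)
[TSO] allowed = {00 01 02 11 12 21 22}
claimed∖TSO = {10}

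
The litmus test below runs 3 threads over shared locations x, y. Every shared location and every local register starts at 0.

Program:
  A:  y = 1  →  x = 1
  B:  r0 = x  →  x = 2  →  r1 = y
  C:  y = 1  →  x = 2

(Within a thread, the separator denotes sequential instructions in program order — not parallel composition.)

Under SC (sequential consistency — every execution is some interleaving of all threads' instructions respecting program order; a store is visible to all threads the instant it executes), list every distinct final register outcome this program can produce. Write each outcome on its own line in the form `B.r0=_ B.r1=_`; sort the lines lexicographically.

B.r0=0 B.r1=0
B.r0=0 B.r1=1
B.r0=1 B.r1=1
B.r0=2 B.r1=1

outcome vector order: (B.r0,B.r1)
|SC outcomes| = 4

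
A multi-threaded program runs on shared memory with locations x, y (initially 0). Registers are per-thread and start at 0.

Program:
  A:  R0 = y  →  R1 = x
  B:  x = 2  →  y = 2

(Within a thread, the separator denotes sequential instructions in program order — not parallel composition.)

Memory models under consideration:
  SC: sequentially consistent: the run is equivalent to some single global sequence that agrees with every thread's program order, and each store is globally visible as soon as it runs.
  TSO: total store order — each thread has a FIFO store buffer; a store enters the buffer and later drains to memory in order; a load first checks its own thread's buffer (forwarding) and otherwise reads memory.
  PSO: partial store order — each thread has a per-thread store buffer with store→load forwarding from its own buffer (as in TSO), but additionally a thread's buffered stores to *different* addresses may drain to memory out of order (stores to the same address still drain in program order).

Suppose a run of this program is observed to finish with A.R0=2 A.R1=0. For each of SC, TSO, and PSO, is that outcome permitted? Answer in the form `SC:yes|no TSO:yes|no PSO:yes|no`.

outcome vector order: (A.R0,A.R1)
SC: 3 outcomes — {(0,0), (0,2), (2,2)}
TSO: 3 outcomes — {(0,0), (0,2), (2,2)}
PSO: 4 outcomes — {(0,0), (0,2), (2,0), (2,2)}
target (2,0) ∈ {PSO}

SC:no TSO:no PSO:yes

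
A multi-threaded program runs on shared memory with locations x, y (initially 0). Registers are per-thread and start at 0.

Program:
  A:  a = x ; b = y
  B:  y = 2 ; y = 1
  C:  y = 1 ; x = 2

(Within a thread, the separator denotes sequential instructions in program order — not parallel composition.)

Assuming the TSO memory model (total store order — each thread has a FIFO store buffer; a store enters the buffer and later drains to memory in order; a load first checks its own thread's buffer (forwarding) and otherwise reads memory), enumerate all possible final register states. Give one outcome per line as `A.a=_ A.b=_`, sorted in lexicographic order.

outcome vector order: (A.a,A.b)
|TSO outcomes| = 5

A.a=0 A.b=0
A.a=0 A.b=1
A.a=0 A.b=2
A.a=2 A.b=1
A.a=2 A.b=2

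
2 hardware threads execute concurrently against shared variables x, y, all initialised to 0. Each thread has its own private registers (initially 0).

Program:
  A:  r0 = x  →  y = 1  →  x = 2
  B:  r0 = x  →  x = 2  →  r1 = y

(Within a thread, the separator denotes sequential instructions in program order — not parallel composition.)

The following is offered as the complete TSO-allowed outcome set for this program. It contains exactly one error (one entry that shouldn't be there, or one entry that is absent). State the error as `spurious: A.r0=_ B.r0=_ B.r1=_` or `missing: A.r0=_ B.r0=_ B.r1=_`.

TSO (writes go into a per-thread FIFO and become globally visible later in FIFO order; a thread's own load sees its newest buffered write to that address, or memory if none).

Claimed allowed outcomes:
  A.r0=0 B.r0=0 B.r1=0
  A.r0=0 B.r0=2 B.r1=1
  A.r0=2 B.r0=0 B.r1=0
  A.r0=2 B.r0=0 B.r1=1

outcome vector order: (A.r0,B.r0,B.r1)
TSO (5): (0,0,0) (0,0,1) (0,2,1) (2,0,0) (2,0,1)
TSO∖claimed = {(0,0,1)}

missing: A.r0=0 B.r0=0 B.r1=1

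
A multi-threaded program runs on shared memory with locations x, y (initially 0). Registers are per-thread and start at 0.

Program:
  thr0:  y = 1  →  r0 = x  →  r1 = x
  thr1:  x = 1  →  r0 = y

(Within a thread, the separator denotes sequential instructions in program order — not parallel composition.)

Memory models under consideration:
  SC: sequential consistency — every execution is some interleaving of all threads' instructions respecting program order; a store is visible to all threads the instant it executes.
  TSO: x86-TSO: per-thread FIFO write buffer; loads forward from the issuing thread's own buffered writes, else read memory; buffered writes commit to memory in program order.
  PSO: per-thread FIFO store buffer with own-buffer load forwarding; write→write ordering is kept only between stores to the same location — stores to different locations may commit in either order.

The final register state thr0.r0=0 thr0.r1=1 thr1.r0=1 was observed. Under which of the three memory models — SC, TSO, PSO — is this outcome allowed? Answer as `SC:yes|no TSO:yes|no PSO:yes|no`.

SC:yes TSO:yes PSO:yes

outcome vector order: (thr0.r0,thr0.r1,thr1.r0)
[SC] allowed = {<0 0 1> <0 1 1> <1 1 0> <1 1 1>}
[TSO] allowed = {<0 0 0> <0 0 1> <0 1 0> <0 1 1> <1 1 0> <1 1 1>}
[PSO] allowed = {<0 0 0> <0 0 1> <0 1 0> <0 1 1> <1 1 0> <1 1 1>}
target <0 1 1> ∈ {SC,TSO,PSO}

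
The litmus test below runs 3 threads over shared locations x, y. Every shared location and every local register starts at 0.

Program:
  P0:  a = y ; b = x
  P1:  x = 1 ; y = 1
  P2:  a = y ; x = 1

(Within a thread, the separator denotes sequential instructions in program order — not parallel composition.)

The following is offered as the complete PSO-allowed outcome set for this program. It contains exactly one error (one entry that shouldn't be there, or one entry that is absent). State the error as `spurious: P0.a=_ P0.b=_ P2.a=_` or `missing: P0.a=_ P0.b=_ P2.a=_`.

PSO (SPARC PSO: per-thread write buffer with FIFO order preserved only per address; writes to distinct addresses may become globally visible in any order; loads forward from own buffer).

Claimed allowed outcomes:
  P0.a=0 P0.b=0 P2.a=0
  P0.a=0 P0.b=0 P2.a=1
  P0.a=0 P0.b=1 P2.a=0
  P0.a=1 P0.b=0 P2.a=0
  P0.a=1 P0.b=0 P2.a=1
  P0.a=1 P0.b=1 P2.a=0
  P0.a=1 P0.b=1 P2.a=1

outcome vector order: (P0.a,P0.b,P2.a)
PSO (8): <0 0 0> <0 0 1> <0 1 0> <0 1 1> <1 0 0> <1 0 1> <1 1 0> <1 1 1>
PSO∖claimed = {<0 1 1>}

missing: P0.a=0 P0.b=1 P2.a=1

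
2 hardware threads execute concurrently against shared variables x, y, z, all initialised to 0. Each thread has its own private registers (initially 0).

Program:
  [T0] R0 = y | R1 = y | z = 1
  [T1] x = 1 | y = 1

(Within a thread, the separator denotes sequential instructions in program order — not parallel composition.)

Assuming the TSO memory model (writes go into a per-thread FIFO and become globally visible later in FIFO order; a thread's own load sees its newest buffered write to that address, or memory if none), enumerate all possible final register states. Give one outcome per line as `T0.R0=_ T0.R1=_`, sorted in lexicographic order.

T0.R0=0 T0.R1=0
T0.R0=0 T0.R1=1
T0.R0=1 T0.R1=1

outcome vector order: (T0.R0,T0.R1)
|TSO outcomes| = 3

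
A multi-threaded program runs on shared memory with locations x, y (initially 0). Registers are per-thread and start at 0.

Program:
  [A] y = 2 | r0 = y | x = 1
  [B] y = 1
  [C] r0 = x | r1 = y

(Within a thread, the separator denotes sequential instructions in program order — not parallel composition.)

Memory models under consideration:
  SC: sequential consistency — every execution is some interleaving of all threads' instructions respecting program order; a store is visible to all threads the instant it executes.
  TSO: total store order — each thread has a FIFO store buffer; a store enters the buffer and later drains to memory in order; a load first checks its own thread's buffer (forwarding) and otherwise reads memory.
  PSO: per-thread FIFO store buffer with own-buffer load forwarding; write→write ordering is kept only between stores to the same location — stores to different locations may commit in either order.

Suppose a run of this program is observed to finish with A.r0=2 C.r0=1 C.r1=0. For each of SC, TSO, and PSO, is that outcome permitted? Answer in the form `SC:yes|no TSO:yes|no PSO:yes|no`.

SC:no TSO:no PSO:yes

outcome vector order: (A.r0,C.r0,C.r1)
under SC → 100, 101, 102, 111, 200, 201, 202, 211, 212
under TSO → 100, 101, 102, 111, 200, 201, 202, 211, 212
under PSO → 100, 101, 102, 111, 200, 201, 202, 210, 211, 212
target 210 ∈ {PSO}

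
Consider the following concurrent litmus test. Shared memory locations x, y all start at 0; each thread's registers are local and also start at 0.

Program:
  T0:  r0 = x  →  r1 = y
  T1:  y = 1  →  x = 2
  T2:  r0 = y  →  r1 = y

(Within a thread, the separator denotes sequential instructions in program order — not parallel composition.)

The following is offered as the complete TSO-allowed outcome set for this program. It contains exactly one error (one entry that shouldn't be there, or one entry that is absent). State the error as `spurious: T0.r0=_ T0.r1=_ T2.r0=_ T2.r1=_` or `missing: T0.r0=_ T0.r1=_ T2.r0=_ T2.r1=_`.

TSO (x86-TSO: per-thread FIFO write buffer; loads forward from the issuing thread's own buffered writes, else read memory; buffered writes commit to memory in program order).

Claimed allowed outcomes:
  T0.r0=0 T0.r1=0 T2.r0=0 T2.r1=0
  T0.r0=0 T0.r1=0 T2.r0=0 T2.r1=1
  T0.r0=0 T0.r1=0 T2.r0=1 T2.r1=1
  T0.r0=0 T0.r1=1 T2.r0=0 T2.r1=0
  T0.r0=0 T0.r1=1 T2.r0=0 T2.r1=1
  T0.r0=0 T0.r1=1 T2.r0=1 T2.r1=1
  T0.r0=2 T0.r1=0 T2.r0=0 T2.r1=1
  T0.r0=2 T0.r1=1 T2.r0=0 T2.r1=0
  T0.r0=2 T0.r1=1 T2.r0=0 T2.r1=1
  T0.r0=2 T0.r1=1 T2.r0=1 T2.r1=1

spurious: T0.r0=2 T0.r1=0 T2.r0=0 T2.r1=1

outcome vector order: (T0.r0,T0.r1,T2.r0,T2.r1)
TSO (9): 0/0/0/0; 0/0/0/1; 0/0/1/1; 0/1/0/0; 0/1/0/1; 0/1/1/1; 2/1/0/0; 2/1/0/1; 2/1/1/1
claimed∖TSO = {2/0/0/1}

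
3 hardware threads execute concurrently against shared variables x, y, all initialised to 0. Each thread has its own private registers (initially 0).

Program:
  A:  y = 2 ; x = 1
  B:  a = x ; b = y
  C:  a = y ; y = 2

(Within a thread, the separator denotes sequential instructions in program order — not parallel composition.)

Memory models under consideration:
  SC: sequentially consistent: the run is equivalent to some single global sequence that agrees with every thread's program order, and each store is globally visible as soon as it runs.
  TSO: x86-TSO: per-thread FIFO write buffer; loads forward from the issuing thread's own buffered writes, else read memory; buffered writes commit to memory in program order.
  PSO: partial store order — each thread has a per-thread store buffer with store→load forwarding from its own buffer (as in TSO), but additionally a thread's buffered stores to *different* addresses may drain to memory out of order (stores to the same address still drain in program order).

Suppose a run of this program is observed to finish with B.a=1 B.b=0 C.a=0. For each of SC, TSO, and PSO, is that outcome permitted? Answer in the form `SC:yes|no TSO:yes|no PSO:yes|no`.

outcome vector order: (B.a,B.b,C.a)
under SC → (0,0,0), (0,0,2), (0,2,0), (0,2,2), (1,2,0), (1,2,2)
under TSO → (0,0,0), (0,0,2), (0,2,0), (0,2,2), (1,2,0), (1,2,2)
under PSO → (0,0,0), (0,0,2), (0,2,0), (0,2,2), (1,0,0), (1,0,2), (1,2,0), (1,2,2)
target (1,0,0) ∈ {PSO}

SC:no TSO:no PSO:yes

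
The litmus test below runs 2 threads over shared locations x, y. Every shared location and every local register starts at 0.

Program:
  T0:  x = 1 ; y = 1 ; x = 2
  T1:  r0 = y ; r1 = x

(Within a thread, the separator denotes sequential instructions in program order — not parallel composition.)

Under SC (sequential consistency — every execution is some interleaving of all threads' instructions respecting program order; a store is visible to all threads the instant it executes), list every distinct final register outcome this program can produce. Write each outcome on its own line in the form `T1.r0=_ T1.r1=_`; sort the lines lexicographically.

T1.r0=0 T1.r1=0
T1.r0=0 T1.r1=1
T1.r0=0 T1.r1=2
T1.r0=1 T1.r1=1
T1.r0=1 T1.r1=2

outcome vector order: (T1.r0,T1.r1)
|SC outcomes| = 5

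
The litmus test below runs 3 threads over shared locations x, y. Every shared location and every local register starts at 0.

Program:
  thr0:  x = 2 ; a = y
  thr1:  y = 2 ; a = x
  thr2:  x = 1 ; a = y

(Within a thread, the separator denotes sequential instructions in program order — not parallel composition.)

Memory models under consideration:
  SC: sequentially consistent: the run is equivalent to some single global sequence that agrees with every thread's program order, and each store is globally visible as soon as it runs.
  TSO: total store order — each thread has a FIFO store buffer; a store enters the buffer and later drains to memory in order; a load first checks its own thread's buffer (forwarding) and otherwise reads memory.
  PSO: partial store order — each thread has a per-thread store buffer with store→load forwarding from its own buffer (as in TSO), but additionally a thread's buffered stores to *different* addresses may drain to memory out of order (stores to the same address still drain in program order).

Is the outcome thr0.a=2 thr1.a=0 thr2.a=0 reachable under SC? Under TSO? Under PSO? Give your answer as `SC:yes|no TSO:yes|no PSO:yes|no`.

SC:no TSO:yes PSO:yes

outcome vector order: (thr0.a,thr1.a,thr2.a)
under SC → 0/1/0; 0/1/2; 0/2/0; 0/2/2; 2/0/2; 2/1/0; 2/1/2; 2/2/0; 2/2/2
under TSO → 0/0/0; 0/0/2; 0/1/0; 0/1/2; 0/2/0; 0/2/2; 2/0/0; 2/0/2; 2/1/0; 2/1/2; 2/2/0; 2/2/2
under PSO → 0/0/0; 0/0/2; 0/1/0; 0/1/2; 0/2/0; 0/2/2; 2/0/0; 2/0/2; 2/1/0; 2/1/2; 2/2/0; 2/2/2
target 2/0/0 ∈ {TSO,PSO}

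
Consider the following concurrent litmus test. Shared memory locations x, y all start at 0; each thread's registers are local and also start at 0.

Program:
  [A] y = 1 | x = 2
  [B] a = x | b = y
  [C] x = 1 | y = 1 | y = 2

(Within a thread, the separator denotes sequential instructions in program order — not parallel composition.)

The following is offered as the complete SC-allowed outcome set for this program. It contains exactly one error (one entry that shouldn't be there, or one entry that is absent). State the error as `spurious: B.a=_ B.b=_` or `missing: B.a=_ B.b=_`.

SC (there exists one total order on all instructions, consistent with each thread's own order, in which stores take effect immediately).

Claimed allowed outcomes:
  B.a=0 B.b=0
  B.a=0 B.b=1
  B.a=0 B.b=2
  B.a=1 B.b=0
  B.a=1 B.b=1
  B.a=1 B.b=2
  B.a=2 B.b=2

outcome vector order: (B.a,B.b)
under SC → (0,0); (0,1); (0,2); (1,0); (1,1); (1,2); (2,1); (2,2)
SC∖claimed = {(2,1)}

missing: B.a=2 B.b=1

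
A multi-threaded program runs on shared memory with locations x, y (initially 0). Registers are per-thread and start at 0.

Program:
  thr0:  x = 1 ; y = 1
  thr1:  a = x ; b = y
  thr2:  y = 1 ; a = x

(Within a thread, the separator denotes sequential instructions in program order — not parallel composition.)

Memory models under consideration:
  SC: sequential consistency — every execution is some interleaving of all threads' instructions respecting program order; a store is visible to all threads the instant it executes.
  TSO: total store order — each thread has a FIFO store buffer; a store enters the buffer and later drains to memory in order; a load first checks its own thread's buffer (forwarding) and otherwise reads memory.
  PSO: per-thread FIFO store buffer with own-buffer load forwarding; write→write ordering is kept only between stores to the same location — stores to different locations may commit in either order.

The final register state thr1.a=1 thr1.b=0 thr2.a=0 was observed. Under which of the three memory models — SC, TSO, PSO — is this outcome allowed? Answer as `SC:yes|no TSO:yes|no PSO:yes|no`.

outcome vector order: (thr1.a,thr1.b,thr2.a)
SC: 7 outcomes — {000; 001; 010; 011; 101; 110; 111}
TSO: 8 outcomes — {000; 001; 010; 011; 100; 101; 110; 111}
PSO: 8 outcomes — {000; 001; 010; 011; 100; 101; 110; 111}
target 100 ∈ {TSO,PSO}

SC:no TSO:yes PSO:yes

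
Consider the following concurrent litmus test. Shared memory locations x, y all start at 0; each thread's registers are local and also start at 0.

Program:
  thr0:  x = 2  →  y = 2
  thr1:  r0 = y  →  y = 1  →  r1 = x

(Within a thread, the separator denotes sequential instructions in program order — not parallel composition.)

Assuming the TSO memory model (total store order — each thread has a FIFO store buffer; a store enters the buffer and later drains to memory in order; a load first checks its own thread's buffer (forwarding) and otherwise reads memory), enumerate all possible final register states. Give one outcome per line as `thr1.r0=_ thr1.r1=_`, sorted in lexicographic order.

thr1.r0=0 thr1.r1=0
thr1.r0=0 thr1.r1=2
thr1.r0=2 thr1.r1=2

outcome vector order: (thr1.r0,thr1.r1)
|TSO outcomes| = 3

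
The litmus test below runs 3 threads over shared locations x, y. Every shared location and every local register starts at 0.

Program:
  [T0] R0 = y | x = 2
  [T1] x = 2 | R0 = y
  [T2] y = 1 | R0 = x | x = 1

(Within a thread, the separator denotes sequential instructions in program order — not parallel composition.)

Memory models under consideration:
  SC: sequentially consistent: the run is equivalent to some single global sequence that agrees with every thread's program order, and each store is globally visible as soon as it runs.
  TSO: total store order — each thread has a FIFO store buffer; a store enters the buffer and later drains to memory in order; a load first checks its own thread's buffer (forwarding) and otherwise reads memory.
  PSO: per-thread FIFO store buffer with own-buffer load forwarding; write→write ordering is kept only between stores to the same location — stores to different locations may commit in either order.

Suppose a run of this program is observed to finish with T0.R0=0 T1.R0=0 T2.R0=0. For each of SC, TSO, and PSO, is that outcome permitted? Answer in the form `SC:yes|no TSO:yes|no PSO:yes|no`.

SC:no TSO:yes PSO:yes

outcome vector order: (T0.R0,T1.R0,T2.R0)
SC: 6 outcomes — {0/0/2; 0/1/0; 0/1/2; 1/0/2; 1/1/0; 1/1/2}
TSO: 8 outcomes — {0/0/0; 0/0/2; 0/1/0; 0/1/2; 1/0/0; 1/0/2; 1/1/0; 1/1/2}
PSO: 8 outcomes — {0/0/0; 0/0/2; 0/1/0; 0/1/2; 1/0/0; 1/0/2; 1/1/0; 1/1/2}
target 0/0/0 ∈ {TSO,PSO}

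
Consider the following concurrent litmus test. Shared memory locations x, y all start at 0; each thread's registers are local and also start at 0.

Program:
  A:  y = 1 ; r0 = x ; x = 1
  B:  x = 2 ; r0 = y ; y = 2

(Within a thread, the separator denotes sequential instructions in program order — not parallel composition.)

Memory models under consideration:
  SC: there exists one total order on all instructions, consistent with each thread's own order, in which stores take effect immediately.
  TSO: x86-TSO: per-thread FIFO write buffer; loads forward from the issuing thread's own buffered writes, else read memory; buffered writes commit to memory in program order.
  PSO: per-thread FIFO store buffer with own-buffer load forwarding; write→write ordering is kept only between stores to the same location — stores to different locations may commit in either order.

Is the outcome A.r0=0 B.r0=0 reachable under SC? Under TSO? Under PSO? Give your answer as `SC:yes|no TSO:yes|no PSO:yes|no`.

SC:no TSO:yes PSO:yes

outcome vector order: (A.r0,B.r0)
SC (3): <0 1> <2 0> <2 1>
TSO (4): <0 0> <0 1> <2 0> <2 1>
PSO (4): <0 0> <0 1> <2 0> <2 1>
target <0 0> ∈ {TSO,PSO}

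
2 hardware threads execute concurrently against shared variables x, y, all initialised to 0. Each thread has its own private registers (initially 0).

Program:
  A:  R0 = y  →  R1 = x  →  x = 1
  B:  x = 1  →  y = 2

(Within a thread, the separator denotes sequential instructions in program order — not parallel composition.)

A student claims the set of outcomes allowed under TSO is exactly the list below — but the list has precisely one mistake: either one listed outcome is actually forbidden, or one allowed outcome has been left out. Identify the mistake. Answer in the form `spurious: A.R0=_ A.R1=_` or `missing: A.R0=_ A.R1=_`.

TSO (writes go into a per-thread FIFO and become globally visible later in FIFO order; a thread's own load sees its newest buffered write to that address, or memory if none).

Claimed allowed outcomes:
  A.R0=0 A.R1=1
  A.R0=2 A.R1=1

missing: A.R0=0 A.R1=0

outcome vector order: (A.R0,A.R1)
TSO (3): (0,0); (0,1); (2,1)
TSO∖claimed = {(0,0)}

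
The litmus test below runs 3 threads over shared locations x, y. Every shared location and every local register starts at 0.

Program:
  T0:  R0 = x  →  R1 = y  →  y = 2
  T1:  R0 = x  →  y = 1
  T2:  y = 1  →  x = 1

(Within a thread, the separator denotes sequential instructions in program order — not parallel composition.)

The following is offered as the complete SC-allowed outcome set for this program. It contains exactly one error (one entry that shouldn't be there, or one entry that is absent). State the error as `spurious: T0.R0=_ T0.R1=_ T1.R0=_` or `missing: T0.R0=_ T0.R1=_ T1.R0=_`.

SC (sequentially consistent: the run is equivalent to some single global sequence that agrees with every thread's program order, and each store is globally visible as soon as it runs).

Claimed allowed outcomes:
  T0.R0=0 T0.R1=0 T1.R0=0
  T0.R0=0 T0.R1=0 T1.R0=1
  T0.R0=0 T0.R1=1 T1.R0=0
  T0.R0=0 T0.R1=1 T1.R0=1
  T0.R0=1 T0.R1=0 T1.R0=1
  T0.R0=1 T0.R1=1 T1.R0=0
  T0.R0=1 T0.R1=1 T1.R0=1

spurious: T0.R0=1 T0.R1=0 T1.R0=1

outcome vector order: (T0.R0,T0.R1,T1.R0)
under SC → (0,0,0); (0,0,1); (0,1,0); (0,1,1); (1,1,0); (1,1,1)
claimed∖SC = {(1,0,1)}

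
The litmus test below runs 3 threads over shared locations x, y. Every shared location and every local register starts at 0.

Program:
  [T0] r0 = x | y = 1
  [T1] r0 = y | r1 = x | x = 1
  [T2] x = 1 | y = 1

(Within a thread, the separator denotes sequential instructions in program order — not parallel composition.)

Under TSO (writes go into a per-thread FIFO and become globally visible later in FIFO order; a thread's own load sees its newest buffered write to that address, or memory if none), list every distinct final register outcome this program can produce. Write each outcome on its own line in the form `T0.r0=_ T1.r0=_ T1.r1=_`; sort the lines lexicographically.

T0.r0=0 T1.r0=0 T1.r1=0
T0.r0=0 T1.r0=0 T1.r1=1
T0.r0=0 T1.r0=1 T1.r1=0
T0.r0=0 T1.r0=1 T1.r1=1
T0.r0=1 T1.r0=0 T1.r1=0
T0.r0=1 T1.r0=0 T1.r1=1
T0.r0=1 T1.r0=1 T1.r1=1

outcome vector order: (T0.r0,T1.r0,T1.r1)
|TSO outcomes| = 7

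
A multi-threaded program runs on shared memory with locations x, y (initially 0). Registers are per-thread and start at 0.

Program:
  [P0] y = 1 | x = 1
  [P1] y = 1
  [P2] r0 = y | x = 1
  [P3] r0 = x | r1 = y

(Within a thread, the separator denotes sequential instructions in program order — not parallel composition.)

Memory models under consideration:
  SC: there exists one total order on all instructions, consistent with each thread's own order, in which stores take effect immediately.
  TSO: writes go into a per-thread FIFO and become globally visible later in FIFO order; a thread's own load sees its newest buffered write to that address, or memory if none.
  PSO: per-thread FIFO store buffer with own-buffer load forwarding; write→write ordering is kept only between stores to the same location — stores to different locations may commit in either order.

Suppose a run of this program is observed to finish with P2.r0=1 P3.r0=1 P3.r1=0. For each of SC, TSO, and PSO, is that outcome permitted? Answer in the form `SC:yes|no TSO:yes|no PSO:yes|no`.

outcome vector order: (P2.r0,P3.r0,P3.r1)
SC (7): 000; 001; 010; 011; 100; 101; 111
TSO (7): 000; 001; 010; 011; 100; 101; 111
PSO (8): 000; 001; 010; 011; 100; 101; 110; 111
target 110 ∈ {PSO}

SC:no TSO:no PSO:yes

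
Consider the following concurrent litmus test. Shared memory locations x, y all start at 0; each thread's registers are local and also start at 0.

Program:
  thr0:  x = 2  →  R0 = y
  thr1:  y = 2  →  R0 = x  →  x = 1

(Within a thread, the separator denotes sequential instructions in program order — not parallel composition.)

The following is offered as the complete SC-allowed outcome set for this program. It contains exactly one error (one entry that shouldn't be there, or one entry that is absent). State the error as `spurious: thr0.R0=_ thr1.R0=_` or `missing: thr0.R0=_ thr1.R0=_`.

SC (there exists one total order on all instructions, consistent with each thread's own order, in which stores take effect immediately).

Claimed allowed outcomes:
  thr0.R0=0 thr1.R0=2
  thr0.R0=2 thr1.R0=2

outcome vector order: (thr0.R0,thr1.R0)
SC: 3 outcomes — {02, 20, 22}
SC∖claimed = {20}

missing: thr0.R0=2 thr1.R0=0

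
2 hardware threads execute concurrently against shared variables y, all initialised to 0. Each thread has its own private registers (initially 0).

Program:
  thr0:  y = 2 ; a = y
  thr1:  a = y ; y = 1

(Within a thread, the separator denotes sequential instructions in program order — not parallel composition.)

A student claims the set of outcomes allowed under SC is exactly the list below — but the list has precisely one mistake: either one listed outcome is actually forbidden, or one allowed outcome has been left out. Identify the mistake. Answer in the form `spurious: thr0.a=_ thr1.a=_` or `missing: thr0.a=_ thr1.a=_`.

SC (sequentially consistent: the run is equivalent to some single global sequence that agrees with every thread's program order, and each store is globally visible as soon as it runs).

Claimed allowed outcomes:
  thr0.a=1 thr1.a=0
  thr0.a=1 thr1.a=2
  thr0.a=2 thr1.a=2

outcome vector order: (thr0.a,thr1.a)
under SC → 10 12 20 22
SC∖claimed = {20}

missing: thr0.a=2 thr1.a=0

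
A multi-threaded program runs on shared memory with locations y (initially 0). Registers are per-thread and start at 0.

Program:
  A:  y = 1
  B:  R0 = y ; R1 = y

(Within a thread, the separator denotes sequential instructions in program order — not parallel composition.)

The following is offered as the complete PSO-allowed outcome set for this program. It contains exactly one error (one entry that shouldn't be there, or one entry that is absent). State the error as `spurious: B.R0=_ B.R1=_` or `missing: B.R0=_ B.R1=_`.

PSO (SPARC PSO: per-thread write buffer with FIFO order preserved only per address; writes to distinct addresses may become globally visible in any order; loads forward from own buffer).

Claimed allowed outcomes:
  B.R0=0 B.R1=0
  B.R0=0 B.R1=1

outcome vector order: (B.R0,B.R1)
[PSO] allowed = {0/0, 0/1, 1/1}
PSO∖claimed = {1/1}

missing: B.R0=1 B.R1=1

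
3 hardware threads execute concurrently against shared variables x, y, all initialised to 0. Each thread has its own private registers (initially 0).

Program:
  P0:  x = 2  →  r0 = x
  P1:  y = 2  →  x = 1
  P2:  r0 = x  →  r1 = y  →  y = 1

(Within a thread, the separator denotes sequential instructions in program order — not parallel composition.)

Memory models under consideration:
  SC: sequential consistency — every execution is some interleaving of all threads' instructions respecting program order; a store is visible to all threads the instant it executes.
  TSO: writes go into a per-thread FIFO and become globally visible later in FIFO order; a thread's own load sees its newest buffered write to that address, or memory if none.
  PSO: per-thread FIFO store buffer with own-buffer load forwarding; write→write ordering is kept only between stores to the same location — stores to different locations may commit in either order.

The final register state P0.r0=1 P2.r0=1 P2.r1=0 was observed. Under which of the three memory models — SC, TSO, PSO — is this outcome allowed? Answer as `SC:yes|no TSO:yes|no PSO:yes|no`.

outcome vector order: (P0.r0,P2.r0,P2.r1)
[SC] allowed = {(1,0,0), (1,0,2), (1,1,2), (1,2,0), (1,2,2), (2,0,0), (2,0,2), (2,1,2), (2,2,0), (2,2,2)}
[TSO] allowed = {(1,0,0), (1,0,2), (1,1,2), (1,2,0), (1,2,2), (2,0,0), (2,0,2), (2,1,2), (2,2,0), (2,2,2)}
[PSO] allowed = {(1,0,0), (1,0,2), (1,1,0), (1,1,2), (1,2,0), (1,2,2), (2,0,0), (2,0,2), (2,1,0), (2,1,2), (2,2,0), (2,2,2)}
target (1,1,0) ∈ {PSO}

SC:no TSO:no PSO:yes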